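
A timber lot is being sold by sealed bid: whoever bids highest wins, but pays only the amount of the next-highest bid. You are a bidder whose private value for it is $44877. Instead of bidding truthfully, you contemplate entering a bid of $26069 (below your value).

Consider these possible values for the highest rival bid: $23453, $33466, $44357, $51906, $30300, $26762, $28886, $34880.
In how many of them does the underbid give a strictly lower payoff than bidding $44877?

6

The deviation hurts exactly when the highest competing bid lies strictly between $26069 and $44877 — underbidding then forfeits a profitable win.
$23453: below both → same outcome either way.
$33466: inside the interval → strictly worse (loss $11411).
$44357: inside the interval → strictly worse (loss $520).
$51906: above both → same outcome either way.
$30300: inside the interval → strictly worse (loss $14577).
$26762: inside the interval → strictly worse (loss $18115).
$28886: inside the interval → strictly worse (loss $15991).
$34880: inside the interval → strictly worse (loss $9997).
Count: 6.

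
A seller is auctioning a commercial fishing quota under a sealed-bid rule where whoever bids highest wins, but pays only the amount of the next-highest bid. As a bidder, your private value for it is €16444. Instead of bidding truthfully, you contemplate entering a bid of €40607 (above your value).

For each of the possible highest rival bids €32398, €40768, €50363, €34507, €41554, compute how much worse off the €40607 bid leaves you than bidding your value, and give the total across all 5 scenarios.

The deviation costs you only when the competing bid falls strictly between €16444 and €40607; elsewhere both bids give the same outcome.
€32398: truthful payoff €0, deviation payoff −€15954 → loss €15954.
€40768: outcomes coincide → loss €0.
€50363: outcomes coincide → loss €0.
€34507: truthful payoff €0, deviation payoff −€18063 → loss €18063.
€41554: outcomes coincide → loss €0.
Total loss = €15954 + €18063 = €34017.
In a second-price auction your bid sets only whether you win, not what you pay, so bidding your true value is weakly dominant.

€34017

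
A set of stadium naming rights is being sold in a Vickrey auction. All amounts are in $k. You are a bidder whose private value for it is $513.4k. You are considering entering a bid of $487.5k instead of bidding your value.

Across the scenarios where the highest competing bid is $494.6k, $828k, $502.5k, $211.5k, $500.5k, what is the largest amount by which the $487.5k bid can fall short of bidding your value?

$18.8k

$494.6k: truthful gives $18.8k, deviation gives $0k → loss $18.8k.
$828k: same outcome either way → loss $0k.
$502.5k: truthful gives $10.9k, deviation gives $0k → loss $10.9k.
$211.5k: same outcome either way → loss $0k.
$500.5k: truthful gives $12.9k, deviation gives $0k → loss $12.9k.
Maximum loss: $18.8k.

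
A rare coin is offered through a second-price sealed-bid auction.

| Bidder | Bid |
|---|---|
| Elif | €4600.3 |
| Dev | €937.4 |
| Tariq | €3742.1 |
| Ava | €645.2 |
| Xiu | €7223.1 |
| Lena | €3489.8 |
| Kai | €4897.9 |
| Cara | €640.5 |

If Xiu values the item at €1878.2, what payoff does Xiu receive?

Highest bid: Xiu at €7223.1, so Xiu wins.
Second-highest bid: Kai at €4897.9 — that is the price the winner pays.
Xiu's payoff = value − price = €1878.2 − €4897.9 = −€3019.7.

−€3019.7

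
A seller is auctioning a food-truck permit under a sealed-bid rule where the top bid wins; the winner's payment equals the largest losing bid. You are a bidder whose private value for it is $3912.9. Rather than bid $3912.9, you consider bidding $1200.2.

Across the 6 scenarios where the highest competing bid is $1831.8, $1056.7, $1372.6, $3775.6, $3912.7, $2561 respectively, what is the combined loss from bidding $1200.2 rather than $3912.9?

$6110.8

The deviation costs you only when the competing bid falls strictly between $1200.2 and $3912.9; elsewhere both bids give the same outcome.
$1831.8: truthful payoff $2081.1, deviation payoff $0 → loss $2081.1.
$1056.7: outcomes coincide → loss $0.
$1372.6: truthful payoff $2540.3, deviation payoff $0 → loss $2540.3.
$3775.6: truthful payoff $137.3, deviation payoff $0 → loss $137.3.
$3912.7: truthful payoff $0.2, deviation payoff $0 → loss $0.2.
$2561: truthful payoff $1351.9, deviation payoff $0 → loss $1351.9.
Total loss = $2081.1 + $2540.3 + $137.3 + $0.2 + $1351.9 = $6110.8.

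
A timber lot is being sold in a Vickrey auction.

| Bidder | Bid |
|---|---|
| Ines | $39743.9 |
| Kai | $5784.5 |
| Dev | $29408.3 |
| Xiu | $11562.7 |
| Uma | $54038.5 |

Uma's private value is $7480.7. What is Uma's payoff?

−$32263.2

Highest bid: Uma at $54038.5, so Uma wins.
Second-highest bid: Ines at $39743.9 — that is the price the winner pays.
Uma's payoff = value − price = $7480.7 − $39743.9 = −$32263.2.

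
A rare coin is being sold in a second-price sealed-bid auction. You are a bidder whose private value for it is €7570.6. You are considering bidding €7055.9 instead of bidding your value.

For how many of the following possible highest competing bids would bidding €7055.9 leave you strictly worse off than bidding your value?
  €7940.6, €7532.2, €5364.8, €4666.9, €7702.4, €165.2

The deviation hurts exactly when the highest competing bid lies strictly between €7055.9 and €7570.6 — underbidding then forfeits a profitable win.
€7940.6: above both → same outcome either way.
€7532.2: inside the interval → strictly worse (loss €38.4).
€5364.8: below both → same outcome either way.
€4666.9: below both → same outcome either way.
€7702.4: above both → same outcome either way.
€165.2: below both → same outcome either way.
Count: 1.

1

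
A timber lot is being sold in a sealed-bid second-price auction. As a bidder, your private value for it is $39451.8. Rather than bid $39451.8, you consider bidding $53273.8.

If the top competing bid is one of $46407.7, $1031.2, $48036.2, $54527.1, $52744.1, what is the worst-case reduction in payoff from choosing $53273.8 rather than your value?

$13292.3

$46407.7: truthful gives $0, deviation gives −$6955.9 → loss $6955.9.
$1031.2: same outcome either way → loss $0.
$48036.2: truthful gives $0, deviation gives −$8584.4 → loss $8584.4.
$54527.1: same outcome either way → loss $0.
$52744.1: truthful gives $0, deviation gives −$13292.3 → loss $13292.3.
Maximum loss: $13292.3.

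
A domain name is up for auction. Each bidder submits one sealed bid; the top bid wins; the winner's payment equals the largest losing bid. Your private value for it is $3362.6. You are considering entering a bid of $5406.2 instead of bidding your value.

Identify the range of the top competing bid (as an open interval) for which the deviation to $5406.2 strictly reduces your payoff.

If the competing bid is below $3362.6, both bids win at the same price — no difference.
If it is above $5406.2, both bids lose — no difference.
If it lies strictly between $3362.6 and $5406.2, bidding your value loses (payoff 0) while bidding $5406.2 wins at a price above your value (payoff negative).
So the deviation strictly hurts on the open interval ($3362.6, $5406.2).

($3362.6, $5406.2)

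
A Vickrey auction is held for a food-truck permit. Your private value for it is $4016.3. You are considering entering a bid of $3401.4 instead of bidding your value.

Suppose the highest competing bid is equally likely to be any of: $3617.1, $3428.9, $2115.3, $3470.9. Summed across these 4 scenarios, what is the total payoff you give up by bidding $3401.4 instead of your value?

The deviation costs you only when the competing bid falls strictly between $3401.4 and $4016.3; elsewhere both bids give the same outcome.
$3617.1: truthful payoff $399.2, deviation payoff $0 → loss $399.2.
$3428.9: truthful payoff $587.4, deviation payoff $0 → loss $587.4.
$2115.3: outcomes coincide → loss $0.
$3470.9: truthful payoff $545.4, deviation payoff $0 → loss $545.4.
Total loss = $399.2 + $587.4 + $545.4 = $1532.

$1532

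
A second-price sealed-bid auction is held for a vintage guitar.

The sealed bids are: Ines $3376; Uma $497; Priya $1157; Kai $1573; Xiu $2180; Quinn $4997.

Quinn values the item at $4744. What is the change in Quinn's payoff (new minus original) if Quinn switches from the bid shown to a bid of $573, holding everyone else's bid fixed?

−$1368

The highest bid among the other bidders is $3376; Quinn's bid doesn't change that.
Original bid $4997: Quinn is highest, pays the top rival bid $3376; payoff $4744 − $3376 = $1368.
Alternative bid $573: Quinn is not highest (top rival bid is $3376); payoff $0.
Change in payoff = $0 − ($1368) = −$1368.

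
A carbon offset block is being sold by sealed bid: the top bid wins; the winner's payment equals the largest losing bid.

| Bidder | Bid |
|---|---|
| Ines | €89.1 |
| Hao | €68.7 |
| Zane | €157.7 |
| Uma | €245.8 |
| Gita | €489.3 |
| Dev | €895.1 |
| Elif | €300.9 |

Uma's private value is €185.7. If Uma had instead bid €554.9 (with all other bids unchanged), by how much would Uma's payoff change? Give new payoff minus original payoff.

€0

The highest bid among the other bidders is €895.1; Uma's bid doesn't change that.
Original bid €245.8: Uma is not highest (top rival bid is €895.1); payoff €0.
Alternative bid €554.9: Uma is not highest (top rival bid is €895.1); payoff €0.
Change in payoff = €0 − (€0) = €0.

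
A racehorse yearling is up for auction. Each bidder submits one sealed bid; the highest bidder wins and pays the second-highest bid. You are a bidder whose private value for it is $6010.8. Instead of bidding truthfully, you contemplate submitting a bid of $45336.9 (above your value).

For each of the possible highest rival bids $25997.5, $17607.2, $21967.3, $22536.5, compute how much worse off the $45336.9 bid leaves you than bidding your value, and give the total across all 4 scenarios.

The deviation costs you only when the competing bid falls strictly between $6010.8 and $45336.9; elsewhere both bids give the same outcome.
$25997.5: truthful payoff $0, deviation payoff −$19986.7 → loss $19986.7.
$17607.2: truthful payoff $0, deviation payoff −$11596.4 → loss $11596.4.
$21967.3: truthful payoff $0, deviation payoff −$15956.5 → loss $15956.5.
$22536.5: truthful payoff $0, deviation payoff −$16525.7 → loss $16525.7.
Total loss = $19986.7 + $11596.4 + $15956.5 + $16525.7 = $64065.3.

$64065.3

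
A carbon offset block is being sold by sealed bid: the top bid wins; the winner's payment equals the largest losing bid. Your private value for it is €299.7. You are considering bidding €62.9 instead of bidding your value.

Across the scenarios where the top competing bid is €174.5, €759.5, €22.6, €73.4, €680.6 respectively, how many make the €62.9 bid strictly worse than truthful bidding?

The deviation hurts exactly when the highest competing bid lies strictly between €62.9 and €299.7 — underbidding then forfeits a profitable win.
€174.5: inside the interval → strictly worse (loss €125.2).
€759.5: above both → same outcome either way.
€22.6: below both → same outcome either way.
€73.4: inside the interval → strictly worse (loss €226.3).
€680.6: above both → same outcome either way.
Count: 2.

2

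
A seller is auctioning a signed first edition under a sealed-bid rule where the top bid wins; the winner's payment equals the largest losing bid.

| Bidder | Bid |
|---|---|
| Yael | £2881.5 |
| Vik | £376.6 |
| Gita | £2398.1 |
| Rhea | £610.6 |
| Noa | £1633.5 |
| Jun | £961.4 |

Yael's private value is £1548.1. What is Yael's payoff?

Highest bid: Yael at £2881.5, so Yael wins.
Second-highest bid: Gita at £2398.1 — that is the price the winner pays.
Yael's payoff = value − price = £1548.1 − £2398.1 = −£850.

−£850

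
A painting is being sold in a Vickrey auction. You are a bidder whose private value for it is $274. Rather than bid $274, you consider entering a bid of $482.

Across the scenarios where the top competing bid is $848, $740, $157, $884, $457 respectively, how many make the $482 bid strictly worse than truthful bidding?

The deviation hurts exactly when the highest competing bid lies strictly between $274 and $482 — overbidding then wins at a price above your value.
$848: above both → same outcome either way.
$740: above both → same outcome either way.
$157: below both → same outcome either way.
$884: above both → same outcome either way.
$457: inside the interval → strictly worse (loss $183).
Count: 1.

1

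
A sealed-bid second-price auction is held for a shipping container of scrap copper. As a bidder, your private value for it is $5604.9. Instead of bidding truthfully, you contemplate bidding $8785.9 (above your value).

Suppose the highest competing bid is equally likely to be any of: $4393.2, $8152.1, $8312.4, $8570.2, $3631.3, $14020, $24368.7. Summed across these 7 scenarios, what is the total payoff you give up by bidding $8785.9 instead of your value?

The deviation costs you only when the competing bid falls strictly between $5604.9 and $8785.9; elsewhere both bids give the same outcome.
$4393.2: outcomes coincide → loss $0.
$8152.1: truthful payoff $0, deviation payoff −$2547.2 → loss $2547.2.
$8312.4: truthful payoff $0, deviation payoff −$2707.5 → loss $2707.5.
$8570.2: truthful payoff $0, deviation payoff −$2965.3 → loss $2965.3.
$3631.3: outcomes coincide → loss $0.
$14020: outcomes coincide → loss $0.
$24368.7: outcomes coincide → loss $0.
Total loss = $2547.2 + $2707.5 + $2965.3 = $8220.

$8220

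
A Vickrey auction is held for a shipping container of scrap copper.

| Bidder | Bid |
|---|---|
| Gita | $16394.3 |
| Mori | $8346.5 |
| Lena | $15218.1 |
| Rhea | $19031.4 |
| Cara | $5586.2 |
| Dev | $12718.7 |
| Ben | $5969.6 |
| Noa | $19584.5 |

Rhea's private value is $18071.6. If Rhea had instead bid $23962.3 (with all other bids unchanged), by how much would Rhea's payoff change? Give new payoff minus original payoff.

The highest bid among the other bidders is $19584.5; Rhea's bid doesn't change that.
Original bid $19031.4: Rhea is not highest (top rival bid is $19584.5); payoff $0.
Alternative bid $23962.3: Rhea is highest, pays the top rival bid $19584.5; payoff $18071.6 − $19584.5 = −$1512.9.
Change in payoff = −$1512.9 − ($0) = −$1512.9.

−$1512.9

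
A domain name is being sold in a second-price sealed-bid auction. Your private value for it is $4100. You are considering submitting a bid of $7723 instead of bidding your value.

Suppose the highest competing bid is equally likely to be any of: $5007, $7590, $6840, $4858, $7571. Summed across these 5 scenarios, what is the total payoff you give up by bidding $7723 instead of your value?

The deviation costs you only when the competing bid falls strictly between $4100 and $7723; elsewhere both bids give the same outcome.
$5007: truthful payoff $0, deviation payoff −$907 → loss $907.
$7590: truthful payoff $0, deviation payoff −$3490 → loss $3490.
$6840: truthful payoff $0, deviation payoff −$2740 → loss $2740.
$4858: truthful payoff $0, deviation payoff −$758 → loss $758.
$7571: truthful payoff $0, deviation payoff −$3471 → loss $3471.
Total loss = $907 + $3490 + $2740 + $758 + $3471 = $11366.

$11366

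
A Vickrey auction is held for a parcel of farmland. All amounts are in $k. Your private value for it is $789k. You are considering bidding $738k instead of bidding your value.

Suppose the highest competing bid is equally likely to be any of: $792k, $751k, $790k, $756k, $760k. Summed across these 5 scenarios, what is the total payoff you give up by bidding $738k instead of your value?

The deviation costs you only when the competing bid falls strictly between $738k and $789k; elsewhere both bids give the same outcome.
$792k: outcomes coincide → loss $0k.
$751k: truthful payoff $38k, deviation payoff $0k → loss $38k.
$790k: outcomes coincide → loss $0k.
$756k: truthful payoff $33k, deviation payoff $0k → loss $33k.
$760k: truthful payoff $29k, deviation payoff $0k → loss $29k.
Total loss = $38k + $33k + $29k = $100k.

$100k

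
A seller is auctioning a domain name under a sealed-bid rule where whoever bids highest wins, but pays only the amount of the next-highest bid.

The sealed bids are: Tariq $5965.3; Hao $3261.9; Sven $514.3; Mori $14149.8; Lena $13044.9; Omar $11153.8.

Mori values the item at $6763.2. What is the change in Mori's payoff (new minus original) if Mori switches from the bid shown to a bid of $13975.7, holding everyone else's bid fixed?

The highest bid among the other bidders is $13044.9; Mori's bid doesn't change that.
Original bid $14149.8: Mori is highest, pays the top rival bid $13044.9; payoff $6763.2 − $13044.9 = −$6281.7.
Alternative bid $13975.7: Mori is highest, pays the top rival bid $13044.9; payoff $6763.2 − $13044.9 = −$6281.7.
Change in payoff = −$6281.7 − (−$6281.7) = $0.

$0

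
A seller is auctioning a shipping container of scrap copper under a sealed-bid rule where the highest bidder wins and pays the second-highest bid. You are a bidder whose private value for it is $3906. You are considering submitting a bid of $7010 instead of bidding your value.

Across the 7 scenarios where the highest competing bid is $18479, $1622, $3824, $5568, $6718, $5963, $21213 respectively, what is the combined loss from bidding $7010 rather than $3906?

The deviation costs you only when the competing bid falls strictly between $3906 and $7010; elsewhere both bids give the same outcome.
$18479: outcomes coincide → loss $0.
$1622: outcomes coincide → loss $0.
$3824: outcomes coincide → loss $0.
$5568: truthful payoff $0, deviation payoff −$1662 → loss $1662.
$6718: truthful payoff $0, deviation payoff −$2812 → loss $2812.
$5963: truthful payoff $0, deviation payoff −$2057 → loss $2057.
$21213: outcomes coincide → loss $0.
Total loss = $1662 + $2812 + $2057 = $6531.

$6531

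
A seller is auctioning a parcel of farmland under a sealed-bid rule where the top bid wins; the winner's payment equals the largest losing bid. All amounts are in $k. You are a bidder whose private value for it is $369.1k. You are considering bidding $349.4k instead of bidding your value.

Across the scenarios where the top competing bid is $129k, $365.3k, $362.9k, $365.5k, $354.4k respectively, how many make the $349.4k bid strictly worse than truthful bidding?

4

The deviation hurts exactly when the highest competing bid lies strictly between $349.4k and $369.1k — underbidding then forfeits a profitable win.
$129k: below both → same outcome either way.
$365.3k: inside the interval → strictly worse (loss $3.8k).
$362.9k: inside the interval → strictly worse (loss $6.2k).
$365.5k: inside the interval → strictly worse (loss $3.6k).
$354.4k: inside the interval → strictly worse (loss $14.7k).
Count: 4.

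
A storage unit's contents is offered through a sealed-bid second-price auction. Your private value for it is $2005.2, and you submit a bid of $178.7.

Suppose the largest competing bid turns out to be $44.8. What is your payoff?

$1960.4

Your bid $178.7 exceeds the highest competing bid $44.8, so you win.
In a second-price auction the winner pays the second-highest bid, $44.8.
Payoff = value − price = $2005.2 − $44.8 = $1960.4.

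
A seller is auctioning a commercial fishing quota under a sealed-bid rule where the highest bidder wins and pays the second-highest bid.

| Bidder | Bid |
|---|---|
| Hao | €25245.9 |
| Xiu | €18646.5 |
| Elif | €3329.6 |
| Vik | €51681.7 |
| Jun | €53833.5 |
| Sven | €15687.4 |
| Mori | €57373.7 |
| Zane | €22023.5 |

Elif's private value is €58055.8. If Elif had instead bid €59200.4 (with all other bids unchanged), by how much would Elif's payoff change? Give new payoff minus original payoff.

The highest bid among the other bidders is €57373.7; Elif's bid doesn't change that.
Original bid €3329.6: Elif is not highest (top rival bid is €57373.7); payoff €0.
Alternative bid €59200.4: Elif is highest, pays the top rival bid €57373.7; payoff €58055.8 − €57373.7 = €682.1.
Change in payoff = €682.1 − (€0) = €682.1.

€682.1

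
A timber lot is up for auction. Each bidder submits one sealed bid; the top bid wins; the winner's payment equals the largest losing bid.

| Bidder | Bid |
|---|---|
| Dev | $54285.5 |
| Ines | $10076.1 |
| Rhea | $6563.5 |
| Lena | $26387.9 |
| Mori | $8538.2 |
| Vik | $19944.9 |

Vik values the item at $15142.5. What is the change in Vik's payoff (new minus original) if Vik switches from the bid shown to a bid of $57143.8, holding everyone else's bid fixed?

The highest bid among the other bidders is $54285.5; Vik's bid doesn't change that.
Original bid $19944.9: Vik is not highest (top rival bid is $54285.5); payoff $0.
Alternative bid $57143.8: Vik is highest, pays the top rival bid $54285.5; payoff $15142.5 − $54285.5 = −$39143.
Change in payoff = −$39143 − ($0) = −$39143.

−$39143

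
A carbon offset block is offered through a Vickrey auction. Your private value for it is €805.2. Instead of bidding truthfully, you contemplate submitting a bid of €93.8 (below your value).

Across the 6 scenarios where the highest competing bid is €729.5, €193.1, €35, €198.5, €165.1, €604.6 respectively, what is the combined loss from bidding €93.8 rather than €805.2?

The deviation costs you only when the competing bid falls strictly between €93.8 and €805.2; elsewhere both bids give the same outcome.
€729.5: truthful payoff €75.7, deviation payoff €0 → loss €75.7.
€193.1: truthful payoff €612.1, deviation payoff €0 → loss €612.1.
€35: outcomes coincide → loss €0.
€198.5: truthful payoff €606.7, deviation payoff €0 → loss €606.7.
€165.1: truthful payoff €640.1, deviation payoff €0 → loss €640.1.
€604.6: truthful payoff €200.6, deviation payoff €0 → loss €200.6.
Total loss = €75.7 + €612.1 + €606.7 + €640.1 + €200.6 = €2135.2.

€2135.2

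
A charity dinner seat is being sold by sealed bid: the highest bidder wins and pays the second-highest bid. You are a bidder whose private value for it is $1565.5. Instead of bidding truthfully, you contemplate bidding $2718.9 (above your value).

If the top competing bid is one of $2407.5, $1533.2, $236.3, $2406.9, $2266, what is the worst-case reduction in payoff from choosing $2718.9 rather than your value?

$842

$2407.5: truthful gives $0, deviation gives −$842 → loss $842.
$1533.2: same outcome either way → loss $0.
$236.3: same outcome either way → loss $0.
$2406.9: truthful gives $0, deviation gives −$841.4 → loss $841.4.
$2266: truthful gives $0, deviation gives −$700.5 → loss $700.5.
Maximum loss: $842.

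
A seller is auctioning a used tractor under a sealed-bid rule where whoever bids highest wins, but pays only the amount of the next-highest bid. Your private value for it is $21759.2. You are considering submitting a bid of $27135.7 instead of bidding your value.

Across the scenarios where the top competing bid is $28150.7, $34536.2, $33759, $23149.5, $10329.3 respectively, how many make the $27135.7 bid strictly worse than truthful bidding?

The deviation hurts exactly when the highest competing bid lies strictly between $21759.2 and $27135.7 — overbidding then wins at a price above your value.
$28150.7: above both → same outcome either way.
$34536.2: above both → same outcome either way.
$33759: above both → same outcome either way.
$23149.5: inside the interval → strictly worse (loss $1390.3).
$10329.3: below both → same outcome either way.
Count: 1.

1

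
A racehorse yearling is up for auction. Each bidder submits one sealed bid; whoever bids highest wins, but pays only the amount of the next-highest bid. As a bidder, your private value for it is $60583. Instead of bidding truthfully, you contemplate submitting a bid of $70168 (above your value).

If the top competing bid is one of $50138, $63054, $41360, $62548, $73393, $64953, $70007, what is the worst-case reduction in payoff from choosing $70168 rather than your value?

$50138: same outcome either way → loss $0.
$63054: truthful gives $0, deviation gives −$2471 → loss $2471.
$41360: same outcome either way → loss $0.
$62548: truthful gives $0, deviation gives −$1965 → loss $1965.
$73393: same outcome either way → loss $0.
$64953: truthful gives $0, deviation gives −$4370 → loss $4370.
$70007: truthful gives $0, deviation gives −$9424 → loss $9424.
Maximum loss: $9424.

$9424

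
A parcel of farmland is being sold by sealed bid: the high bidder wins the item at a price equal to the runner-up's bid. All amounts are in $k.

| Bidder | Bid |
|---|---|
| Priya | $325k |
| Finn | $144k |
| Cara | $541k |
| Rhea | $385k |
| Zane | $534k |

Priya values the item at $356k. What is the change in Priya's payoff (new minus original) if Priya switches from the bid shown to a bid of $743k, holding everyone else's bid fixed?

The highest bid among the other bidders is $541k; Priya's bid doesn't change that.
Original bid $325k: Priya is not highest (top rival bid is $541k); payoff $0k.
Alternative bid $743k: Priya is highest, pays the top rival bid $541k; payoff $356k − $541k = −$185k.
Change in payoff = −$185k − ($0k) = −$185k.

−$185k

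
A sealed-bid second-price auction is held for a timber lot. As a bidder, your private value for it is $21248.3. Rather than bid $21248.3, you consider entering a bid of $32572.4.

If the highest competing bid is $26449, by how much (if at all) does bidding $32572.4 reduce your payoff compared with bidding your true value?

$5200.7

Bidding your value $21248.3: you lose (since $21248.3 < $26449). Payoff $0.
Bidding $32572.4: you win and pay $26449. Payoff $21248.3 − $26449 = −$5200.7.
The competing bid $26449 lies between your value and your inflated bid, so overbidding wins an item priced above your value.
Loss from deviating = $0 − (−$5200.7) = $5200.7.
Truthful bidding weakly dominates here: raising your bid can only win items priced above your value, and lowering it can only forfeit items priced below.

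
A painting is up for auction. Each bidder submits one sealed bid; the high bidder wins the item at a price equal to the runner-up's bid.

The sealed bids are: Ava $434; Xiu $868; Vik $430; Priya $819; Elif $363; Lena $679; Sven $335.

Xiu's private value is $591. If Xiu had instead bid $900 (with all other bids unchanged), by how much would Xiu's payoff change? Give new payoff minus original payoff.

$0

The highest bid among the other bidders is $819; Xiu's bid doesn't change that.
Original bid $868: Xiu is highest, pays the top rival bid $819; payoff $591 − $819 = −$228.
Alternative bid $900: Xiu is highest, pays the top rival bid $819; payoff $591 − $819 = −$228.
Change in payoff = −$228 − (−$228) = $0.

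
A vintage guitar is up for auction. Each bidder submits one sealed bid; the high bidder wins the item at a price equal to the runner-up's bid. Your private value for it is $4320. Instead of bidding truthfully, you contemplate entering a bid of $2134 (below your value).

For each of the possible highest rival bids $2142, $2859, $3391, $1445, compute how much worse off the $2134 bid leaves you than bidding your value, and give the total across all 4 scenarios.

The deviation costs you only when the competing bid falls strictly between $2134 and $4320; elsewhere both bids give the same outcome.
$2142: truthful payoff $2178, deviation payoff $0 → loss $2178.
$2859: truthful payoff $1461, deviation payoff $0 → loss $1461.
$3391: truthful payoff $929, deviation payoff $0 → loss $929.
$1445: outcomes coincide → loss $0.
Total loss = $2178 + $1461 + $929 = $4568.

$4568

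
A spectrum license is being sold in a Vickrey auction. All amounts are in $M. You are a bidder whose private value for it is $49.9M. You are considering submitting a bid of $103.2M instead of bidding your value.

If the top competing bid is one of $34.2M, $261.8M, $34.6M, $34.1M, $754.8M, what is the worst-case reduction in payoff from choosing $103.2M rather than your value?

$0M

$34.2M: same outcome either way → loss $0M.
$261.8M: same outcome either way → loss $0M.
$34.6M: same outcome either way → loss $0M.
$34.1M: same outcome either way → loss $0M.
$754.8M: same outcome either way → loss $0M.
Maximum loss: $0M.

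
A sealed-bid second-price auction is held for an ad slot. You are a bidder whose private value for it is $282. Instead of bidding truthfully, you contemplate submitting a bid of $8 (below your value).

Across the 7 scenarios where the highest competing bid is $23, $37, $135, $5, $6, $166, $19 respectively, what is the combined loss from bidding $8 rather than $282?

$1030

The deviation costs you only when the competing bid falls strictly between $8 and $282; elsewhere both bids give the same outcome.
$23: truthful payoff $259, deviation payoff $0 → loss $259.
$37: truthful payoff $245, deviation payoff $0 → loss $245.
$135: truthful payoff $147, deviation payoff $0 → loss $147.
$5: outcomes coincide → loss $0.
$6: outcomes coincide → loss $0.
$166: truthful payoff $116, deviation payoff $0 → loss $116.
$19: truthful payoff $263, deviation payoff $0 → loss $263.
Total loss = $259 + $245 + $147 + $116 + $263 = $1030.
Truthful bidding weakly dominates here: raising your bid can only win items priced above your value, and lowering it can only forfeit items priced below.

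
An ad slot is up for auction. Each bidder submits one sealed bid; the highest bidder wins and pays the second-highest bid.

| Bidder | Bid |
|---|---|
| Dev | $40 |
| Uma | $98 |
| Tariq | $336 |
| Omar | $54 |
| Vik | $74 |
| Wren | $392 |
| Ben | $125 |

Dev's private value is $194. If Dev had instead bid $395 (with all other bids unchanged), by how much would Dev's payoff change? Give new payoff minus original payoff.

The highest bid among the other bidders is $392; Dev's bid doesn't change that.
Original bid $40: Dev is not highest (top rival bid is $392); payoff $0.
Alternative bid $395: Dev is highest, pays the top rival bid $392; payoff $194 − $392 = −$198.
Change in payoff = −$198 − ($0) = −$198.

−$198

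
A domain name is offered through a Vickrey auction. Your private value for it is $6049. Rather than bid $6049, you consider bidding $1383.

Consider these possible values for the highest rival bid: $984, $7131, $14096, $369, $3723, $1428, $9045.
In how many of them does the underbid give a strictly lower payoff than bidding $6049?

2

The deviation hurts exactly when the highest competing bid lies strictly between $1383 and $6049 — underbidding then forfeits a profitable win.
$984: below both → same outcome either way.
$7131: above both → same outcome either way.
$14096: above both → same outcome either way.
$369: below both → same outcome either way.
$3723: inside the interval → strictly worse (loss $2326).
$1428: inside the interval → strictly worse (loss $4621).
$9045: above both → same outcome either way.
Count: 2.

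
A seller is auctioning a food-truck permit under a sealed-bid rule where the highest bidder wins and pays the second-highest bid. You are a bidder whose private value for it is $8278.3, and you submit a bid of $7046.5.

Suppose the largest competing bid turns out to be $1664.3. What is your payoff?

$6614

Your bid $7046.5 exceeds the highest competing bid $1664.3, so you win.
In a second-price auction the winner pays the second-highest bid, $1664.3.
Payoff = value − price = $8278.3 − $1664.3 = $6614.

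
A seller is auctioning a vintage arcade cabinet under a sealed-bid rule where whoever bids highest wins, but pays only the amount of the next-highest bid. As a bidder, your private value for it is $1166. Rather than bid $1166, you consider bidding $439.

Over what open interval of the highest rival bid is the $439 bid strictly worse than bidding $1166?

If the competing bid is below $439, both bids win at the same price — no difference.
If it is above $1166, both bids lose — no difference.
If it lies strictly between $439 and $1166, bidding your value wins at a price below your value (positive payoff) while bidding $439 loses (payoff 0).
So the deviation strictly hurts on the open interval ($439, $1166).

($439, $1166)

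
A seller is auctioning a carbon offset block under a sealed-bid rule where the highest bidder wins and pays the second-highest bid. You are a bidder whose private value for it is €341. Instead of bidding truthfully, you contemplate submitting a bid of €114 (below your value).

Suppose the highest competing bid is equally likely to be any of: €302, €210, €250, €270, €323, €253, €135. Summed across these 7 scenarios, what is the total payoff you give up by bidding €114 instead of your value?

The deviation costs you only when the competing bid falls strictly between €114 and €341; elsewhere both bids give the same outcome.
€302: truthful payoff €39, deviation payoff €0 → loss €39.
€210: truthful payoff €131, deviation payoff €0 → loss €131.
€250: truthful payoff €91, deviation payoff €0 → loss €91.
€270: truthful payoff €71, deviation payoff €0 → loss €71.
€323: truthful payoff €18, deviation payoff €0 → loss €18.
€253: truthful payoff €88, deviation payoff €0 → loss €88.
€135: truthful payoff €206, deviation payoff €0 → loss €206.
Total loss = €39 + €131 + €91 + €71 + €18 + €88 + €206 = €644.

€644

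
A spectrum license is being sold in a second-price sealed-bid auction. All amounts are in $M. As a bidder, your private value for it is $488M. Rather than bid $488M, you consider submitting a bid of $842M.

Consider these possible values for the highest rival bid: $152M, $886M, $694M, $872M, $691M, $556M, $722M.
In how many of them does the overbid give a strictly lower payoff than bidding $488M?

4

The deviation hurts exactly when the highest competing bid lies strictly between $488M and $842M — overbidding then wins at a price above your value.
$152M: below both → same outcome either way.
$886M: above both → same outcome either way.
$694M: inside the interval → strictly worse (loss $206M).
$872M: above both → same outcome either way.
$691M: inside the interval → strictly worse (loss $203M).
$556M: inside the interval → strictly worse (loss $68M).
$722M: inside the interval → strictly worse (loss $234M).
Count: 4.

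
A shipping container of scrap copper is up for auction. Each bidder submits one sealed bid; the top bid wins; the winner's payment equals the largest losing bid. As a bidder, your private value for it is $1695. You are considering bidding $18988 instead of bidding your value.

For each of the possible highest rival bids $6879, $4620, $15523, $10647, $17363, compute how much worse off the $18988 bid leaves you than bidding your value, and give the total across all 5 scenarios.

$46557

The deviation costs you only when the competing bid falls strictly between $1695 and $18988; elsewhere both bids give the same outcome.
$6879: truthful payoff $0, deviation payoff −$5184 → loss $5184.
$4620: truthful payoff $0, deviation payoff −$2925 → loss $2925.
$15523: truthful payoff $0, deviation payoff −$13828 → loss $13828.
$10647: truthful payoff $0, deviation payoff −$8952 → loss $8952.
$17363: truthful payoff $0, deviation payoff −$15668 → loss $15668.
Total loss = $5184 + $2925 + $13828 + $8952 + $15668 = $46557.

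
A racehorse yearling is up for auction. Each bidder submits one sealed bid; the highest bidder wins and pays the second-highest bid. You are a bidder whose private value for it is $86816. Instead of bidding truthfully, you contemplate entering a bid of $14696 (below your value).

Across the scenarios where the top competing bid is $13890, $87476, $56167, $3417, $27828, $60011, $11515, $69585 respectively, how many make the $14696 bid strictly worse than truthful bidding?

The deviation hurts exactly when the highest competing bid lies strictly between $14696 and $86816 — underbidding then forfeits a profitable win.
$13890: below both → same outcome either way.
$87476: above both → same outcome either way.
$56167: inside the interval → strictly worse (loss $30649).
$3417: below both → same outcome either way.
$27828: inside the interval → strictly worse (loss $58988).
$60011: inside the interval → strictly worse (loss $26805).
$11515: below both → same outcome either way.
$69585: inside the interval → strictly worse (loss $17231).
Count: 4.

4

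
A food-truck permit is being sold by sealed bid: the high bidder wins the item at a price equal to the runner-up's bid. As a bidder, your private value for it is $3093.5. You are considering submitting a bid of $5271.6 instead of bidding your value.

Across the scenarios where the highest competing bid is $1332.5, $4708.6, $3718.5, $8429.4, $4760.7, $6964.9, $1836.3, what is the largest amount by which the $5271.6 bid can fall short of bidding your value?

$1667.2

$1332.5: same outcome either way → loss $0.
$4708.6: truthful gives $0, deviation gives −$1615.1 → loss $1615.1.
$3718.5: truthful gives $0, deviation gives −$625 → loss $625.
$8429.4: same outcome either way → loss $0.
$4760.7: truthful gives $0, deviation gives −$1667.2 → loss $1667.2.
$6964.9: same outcome either way → loss $0.
$1836.3: same outcome either way → loss $0.
Maximum loss: $1667.2.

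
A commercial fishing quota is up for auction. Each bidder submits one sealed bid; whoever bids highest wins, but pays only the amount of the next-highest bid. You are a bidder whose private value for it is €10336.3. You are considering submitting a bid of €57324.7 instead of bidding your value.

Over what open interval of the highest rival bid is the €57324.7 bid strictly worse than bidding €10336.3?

(€10336.3, €57324.7)

If the competing bid is below €10336.3, both bids win at the same price — no difference.
If it is above €57324.7, both bids lose — no difference.
If it lies strictly between €10336.3 and €57324.7, bidding your value loses (payoff 0) while bidding €57324.7 wins at a price above your value (payoff negative).
So the deviation strictly hurts on the open interval (€10336.3, €57324.7).
In a second-price auction your bid sets only whether you win, not what you pay, so bidding your true value is weakly dominant.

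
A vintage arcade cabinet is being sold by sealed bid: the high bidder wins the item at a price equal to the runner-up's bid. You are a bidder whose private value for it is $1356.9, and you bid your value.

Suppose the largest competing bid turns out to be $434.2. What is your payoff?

$922.7

Your bid $1356.9 exceeds the highest competing bid $434.2, so you win.
In a second-price auction the winner pays the second-highest bid, $434.2.
Payoff = value − price = $1356.9 − $434.2 = $922.7.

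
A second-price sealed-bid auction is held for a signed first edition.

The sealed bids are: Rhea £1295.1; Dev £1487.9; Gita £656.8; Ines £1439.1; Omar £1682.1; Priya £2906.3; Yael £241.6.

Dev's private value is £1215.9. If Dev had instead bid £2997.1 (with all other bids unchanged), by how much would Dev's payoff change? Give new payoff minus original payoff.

−£1690.4

The highest bid among the other bidders is £2906.3; Dev's bid doesn't change that.
Original bid £1487.9: Dev is not highest (top rival bid is £2906.3); payoff £0.
Alternative bid £2997.1: Dev is highest, pays the top rival bid £2906.3; payoff £1215.9 − £2906.3 = −£1690.4.
Change in payoff = −£1690.4 − (£0) = −£1690.4.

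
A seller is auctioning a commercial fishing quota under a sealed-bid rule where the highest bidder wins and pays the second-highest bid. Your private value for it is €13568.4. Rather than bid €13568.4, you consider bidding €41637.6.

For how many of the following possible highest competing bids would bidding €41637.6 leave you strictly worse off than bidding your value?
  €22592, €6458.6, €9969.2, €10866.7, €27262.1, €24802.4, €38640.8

4

The deviation hurts exactly when the highest competing bid lies strictly between €13568.4 and €41637.6 — overbidding then wins at a price above your value.
€22592: inside the interval → strictly worse (loss €9023.6).
€6458.6: below both → same outcome either way.
€9969.2: below both → same outcome either way.
€10866.7: below both → same outcome either way.
€27262.1: inside the interval → strictly worse (loss €13693.7).
€24802.4: inside the interval → strictly worse (loss €11234).
€38640.8: inside the interval → strictly worse (loss €25072.4).
Count: 4.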